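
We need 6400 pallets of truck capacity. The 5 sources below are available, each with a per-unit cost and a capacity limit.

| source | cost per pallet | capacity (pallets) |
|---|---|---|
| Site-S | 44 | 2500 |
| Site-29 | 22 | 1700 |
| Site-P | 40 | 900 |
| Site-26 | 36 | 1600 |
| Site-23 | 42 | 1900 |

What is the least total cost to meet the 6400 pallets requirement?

224000

Use sources in increasing cost order.
Take 1700 from Site-29 at 22 ; need 4700 more.
Site-26 at 36: take all 1600 pallets ; 3100 still needed.
Take 900 from Site-P at 40 ; need 2200 more.
Take 1900 from Site-23 at 42 ; need 300 more.
Site-S (44): take the remaining 300 ; done.
Cost = 1700×22 + 1600×36 + 900×40 + 1900×42 + 300×44 = 224000.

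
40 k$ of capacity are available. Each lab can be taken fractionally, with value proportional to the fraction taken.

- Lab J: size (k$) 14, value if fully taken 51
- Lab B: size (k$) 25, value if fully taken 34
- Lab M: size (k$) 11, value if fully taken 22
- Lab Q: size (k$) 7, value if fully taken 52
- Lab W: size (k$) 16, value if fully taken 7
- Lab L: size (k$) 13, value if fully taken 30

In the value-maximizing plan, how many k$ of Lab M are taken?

6

Rank by value-to-size ratio: Lab Q 52/7≈7.43, Lab J 51/14≈3.64, Lab L 30/13≈2.31, Lab M 22/11≈2, Lab B 34/25≈1.36, Lab W 7/16≈0.438.
Take all of Lab Q (7 k$, value 52) → 33 k$ left.
Take all of Lab J (14 k$, value 51) → 19 k$ left.
Take all of Lab L (13 k$, value 30) → 6 k$ left.
6 k$ left: a 6/11 share of Lab M gives 22×6/11 = 12.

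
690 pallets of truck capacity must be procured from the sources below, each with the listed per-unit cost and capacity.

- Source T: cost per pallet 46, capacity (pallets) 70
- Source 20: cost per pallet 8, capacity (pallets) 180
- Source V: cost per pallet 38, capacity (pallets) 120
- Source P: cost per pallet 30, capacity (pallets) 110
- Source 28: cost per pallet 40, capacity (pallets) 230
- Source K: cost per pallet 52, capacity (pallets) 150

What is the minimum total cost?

Use sources in increasing cost order.
Source 20 (8): use full 180 → 510 pallets to go.
Take 110 from Source P at 30 → need 400 more.
Source V at 38: take all 120 pallets → 280 still needed.
Source 28 at 40: take all 230 pallets → 50 still needed.
Take 50 from Source T at 46 to finish.
Source K: unused.
Cost = 180×8 + 110×30 + 120×38 + 230×40 + 50×46 = 20800.

20800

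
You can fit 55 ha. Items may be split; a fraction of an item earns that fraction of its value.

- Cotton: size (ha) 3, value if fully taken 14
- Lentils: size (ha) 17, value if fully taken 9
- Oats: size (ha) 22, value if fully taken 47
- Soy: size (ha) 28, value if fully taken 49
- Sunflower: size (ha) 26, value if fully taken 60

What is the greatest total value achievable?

Rank by value-to-size ratio: Cotton 14/3≈4.67, Sunflower 60/26≈2.31, Oats 47/22≈2.14, Soy 49/28≈1.75, Lentils 9/17≈0.529.
Take all of Cotton (3 ha, value 14) → 52 ha left.
All 26 ha of Sunflower fit (value 60) → 26 remain.
All 22 ha of Oats fit (value 47) → 4 remain.
Only 4 ha remain; take 4/28 of Soy for value 49×4/28 = 7.
Total value = 128.

128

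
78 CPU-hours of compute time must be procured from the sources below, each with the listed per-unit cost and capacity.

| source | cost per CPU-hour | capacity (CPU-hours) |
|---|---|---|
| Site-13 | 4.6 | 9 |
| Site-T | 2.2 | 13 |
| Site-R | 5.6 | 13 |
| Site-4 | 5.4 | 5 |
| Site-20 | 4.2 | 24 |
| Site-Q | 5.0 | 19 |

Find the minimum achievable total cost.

337.6

Fill from the cheapest source first.
Site-T (2.2): use full 13 → 65 CPU-hours to go.
Site-20 (4.2): use full 24 → 41 CPU-hours to go.
Take 9 from Site-13 at 4.6 → need 32 more.
Site-Q at 5.0: take all 19 CPU-hours → 13 still needed.
Site-4 (5.4): use full 5 → 8 CPU-hours to go.
Site-R (5.6): take the remaining 8 → done.
Cost = 13×2.2 + 24×4.2 + 9×4.6 + 19×5.0 + 5×5.4 + 8×5.6 = 337.6.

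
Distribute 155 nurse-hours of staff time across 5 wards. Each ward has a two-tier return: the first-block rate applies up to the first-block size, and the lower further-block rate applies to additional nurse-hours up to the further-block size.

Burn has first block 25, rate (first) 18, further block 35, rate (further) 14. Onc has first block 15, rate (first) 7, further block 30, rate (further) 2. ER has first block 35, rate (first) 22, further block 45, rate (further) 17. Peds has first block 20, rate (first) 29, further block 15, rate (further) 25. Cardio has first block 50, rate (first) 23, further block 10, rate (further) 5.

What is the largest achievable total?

Treat each block as its own option and order by rate: Peds/tier1 29 > Peds/tier2 25 > Cardio/tier1 23 > ER/tier1 22 > Burn/tier1 18 > ER/tier2 17 > Burn/tier2 14 > Onc/tier1 7 > Cardio/tier2 5 > Onc/tier2 2.
Fill Peds tier1 block (20 at 29) ; 135 left.
Peds tier2 at 25: fill all 15 ; 120 left.
Cardio tier1 at 23: fill all 50 ; 70 left.
Fill ER tier1 block (35 at 22) ; 35 left.
Fill Burn tier1 block (25 at 18) ; 10 left.
ER/tier2: +10 of 45 at 17; pool empty.
Total = 29×20 + 25×15 + 23×50 + 22×35 + 18×25 + 17×10 = 3495.

3495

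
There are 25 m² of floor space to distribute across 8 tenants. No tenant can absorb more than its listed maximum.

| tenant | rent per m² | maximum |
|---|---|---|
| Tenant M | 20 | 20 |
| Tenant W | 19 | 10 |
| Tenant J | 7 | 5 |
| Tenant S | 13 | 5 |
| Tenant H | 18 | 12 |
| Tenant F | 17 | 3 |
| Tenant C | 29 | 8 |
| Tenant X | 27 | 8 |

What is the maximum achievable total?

Highest rent per m² first: Tenant C 29 > Tenant X 27 > Tenant M 20 > Tenant W 19 > Tenant H 18 > Tenant F 17 > Tenant S 13 > Tenant J 7.
Give Tenant C 8 to hit its cap of 8 ; 17 left.
Tenant X takes 8 to reach its cap of 8 ; 9 left.
Only 9 left; Tenant M takes them to reach 9.
Total = 20×9 + 29×8 + 27×8 = 628.

628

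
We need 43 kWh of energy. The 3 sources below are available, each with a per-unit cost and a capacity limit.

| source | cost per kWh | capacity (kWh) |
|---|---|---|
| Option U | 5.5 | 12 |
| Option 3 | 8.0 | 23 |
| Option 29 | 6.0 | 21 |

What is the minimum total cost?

272

Fill from the cheapest source first.
Take 12 from Option U at 5.5 ; need 31 more.
Option 29 (6.0): use full 21 ; 10 kWh to go.
Option 3 at 8.0: take 10 of its 23 ; requirement met.
Cost = 12×5.5 + 21×6.0 + 10×8.0 = 272.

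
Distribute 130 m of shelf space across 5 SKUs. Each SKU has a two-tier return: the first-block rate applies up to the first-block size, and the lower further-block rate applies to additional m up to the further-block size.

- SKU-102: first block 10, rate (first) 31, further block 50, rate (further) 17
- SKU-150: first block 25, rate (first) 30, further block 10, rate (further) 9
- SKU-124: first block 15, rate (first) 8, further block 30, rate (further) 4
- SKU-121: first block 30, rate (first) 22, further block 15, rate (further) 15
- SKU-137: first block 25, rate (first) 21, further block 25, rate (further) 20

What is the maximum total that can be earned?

3000

Treat each block as its own option and order by rate: SKU-102/first 31 > SKU-150/first 30 > SKU-121/first 22 > SKU-137/first 21 > SKU-137/second 20 > SKU-102/second 17 > SKU-121/second 15 > SKU-150/second 9 > SKU-124/first 8 > SKU-124/second 4.
Fill SKU-102 first block (10 at 31) ; 120 left.
SKU-150 first at 30: fill all 25 ; 95 left.
SKU-121 first at 22: fill all 30 ; 65 left.
SKU-137 first at 21: fill all 25 ; 40 left.
SKU-137 second at 20: fill all 25 ; 15 left.
15 remain; put them into SKU-102 second at 17.
Total = 31×10 + 30×25 + 22×30 + 21×25 + 20×25 + 17×15 = 3000.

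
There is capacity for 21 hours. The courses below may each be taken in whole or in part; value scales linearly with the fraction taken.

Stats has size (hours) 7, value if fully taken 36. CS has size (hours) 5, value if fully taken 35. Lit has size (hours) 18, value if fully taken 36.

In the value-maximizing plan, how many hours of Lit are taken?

Rank by value-to-size ratio: CS 35/5≈7, Stats 36/7≈5.14, Lit 36/18≈2.
CS: take in full, 5 hours for value 35 ; 16 left.
Stats: take in full, 7 hours for value 36 ; 9 left.
Only 9 hours remain; take 9/18 of Lit for value 36×9/18 = 18.

9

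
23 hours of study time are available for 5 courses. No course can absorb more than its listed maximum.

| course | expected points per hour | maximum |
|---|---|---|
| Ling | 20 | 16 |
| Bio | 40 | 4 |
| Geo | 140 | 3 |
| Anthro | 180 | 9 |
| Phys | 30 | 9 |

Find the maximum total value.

2410

Rank by expected points per hour: Anthro 180 > Geo 140 > Bio 40 > Phys 30 > Ling 20.
Anthro takes 9 to reach its cap of 9 ; 14 left.
Geo: +3 to 3 (cap) ; 11 left.
Give Bio 4 to hit its cap of 4 ; 7 left.
Only 7 left; Phys takes them to reach 7.
Total = 40×4 + 140×3 + 180×9 + 30×7 = 2410.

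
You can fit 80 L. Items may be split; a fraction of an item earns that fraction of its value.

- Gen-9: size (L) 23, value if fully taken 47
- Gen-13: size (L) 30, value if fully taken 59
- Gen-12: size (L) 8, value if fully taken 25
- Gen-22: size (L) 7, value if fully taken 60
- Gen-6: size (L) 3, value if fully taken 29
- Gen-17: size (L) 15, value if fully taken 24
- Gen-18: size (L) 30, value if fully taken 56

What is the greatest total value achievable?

236.8

Best value per unit of size first: Gen-6 29/3≈9.67, Gen-22 60/7≈8.57, Gen-12 25/8≈3.12, Gen-9 47/23≈2.04, Gen-13 59/30≈1.97, Gen-18 56/30≈1.87, Gen-17 24/15≈1.6.
All 3 L of Gen-6 fit (value 29) ; 77 remain.
Take all of Gen-22 (7 L, value 60) ; 70 L left.
Take all of Gen-12 (8 L, value 25) ; 62 L left.
Gen-9: take in full, 23 L for value 47 ; 39 left.
Take all of Gen-13 (30 L, value 59) ; 9 L left.
Only 9 L remain; take 9/30 of Gen-18 for value 56×9/30 = 16.8.
Total value = 236.8.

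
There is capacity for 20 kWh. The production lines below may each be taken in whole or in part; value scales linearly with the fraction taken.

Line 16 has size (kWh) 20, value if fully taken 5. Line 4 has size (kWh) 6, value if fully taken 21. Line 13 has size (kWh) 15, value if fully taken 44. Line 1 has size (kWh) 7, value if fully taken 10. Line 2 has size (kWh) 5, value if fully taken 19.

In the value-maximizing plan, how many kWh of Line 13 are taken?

Best value per unit of size first: Line 2 19/5≈3.8, Line 4 21/6≈3.5, Line 13 44/15≈2.93, Line 1 10/7≈1.43, Line 16 5/20≈0.25.
All 5 kWh of Line 2 fit (value 19) ; 15 remain.
Line 4: take in full, 6 kWh for value 21 ; 9 left.
Fill the last 9 kWh with part of Line 13: 9/15 of it earns 26.4.

9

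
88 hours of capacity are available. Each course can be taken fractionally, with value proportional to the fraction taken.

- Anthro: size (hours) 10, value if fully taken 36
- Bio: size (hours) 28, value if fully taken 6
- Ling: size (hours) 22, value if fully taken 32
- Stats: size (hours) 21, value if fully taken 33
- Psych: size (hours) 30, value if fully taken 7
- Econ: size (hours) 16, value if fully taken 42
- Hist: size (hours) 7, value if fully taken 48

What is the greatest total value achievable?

193.8

Sort by value density: Hist 48/7≈6.86, Anthro 36/10≈3.6, Econ 42/16≈2.62, Stats 33/21≈1.57, Ling 32/22≈1.45, Psych 7/30≈0.233, Bio 6/28≈0.214.
Take all of Hist (7 hours, value 48) ; 81 hours left.
All 10 hours of Anthro fit (value 36) ; 71 remain.
Econ: take in full, 16 hours for value 42 ; 55 left.
All 21 hours of Stats fit (value 33) ; 34 remain.
Take all of Ling (22 hours, value 32) ; 12 hours left.
Only 12 hours remain; take 12/30 of Psych for value 7×12/30 = 2.8.
Total value = 193.8.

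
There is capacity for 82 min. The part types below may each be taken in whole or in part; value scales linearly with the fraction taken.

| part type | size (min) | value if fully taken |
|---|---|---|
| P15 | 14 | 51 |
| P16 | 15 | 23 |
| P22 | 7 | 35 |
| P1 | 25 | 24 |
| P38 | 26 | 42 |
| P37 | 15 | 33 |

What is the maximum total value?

188.8

Sort by value density: P22 35/7≈5, P15 51/14≈3.64, P37 33/15≈2.2, P38 42/26≈1.62, P16 23/15≈1.53, P1 24/25≈0.96.
P22: take in full, 7 min for value 35 ; 75 left.
P15: take in full, 14 min for value 51 ; 61 left.
All 15 min of P37 fit (value 33) ; 46 remain.
P38: take in full, 26 min for value 42 ; 20 left.
Take all of P16 (15 min, value 23) ; 5 min left.
Only 5 min remain; take 5/25 of P1 for value 24×5/25 = 4.8.
Total value = 188.8.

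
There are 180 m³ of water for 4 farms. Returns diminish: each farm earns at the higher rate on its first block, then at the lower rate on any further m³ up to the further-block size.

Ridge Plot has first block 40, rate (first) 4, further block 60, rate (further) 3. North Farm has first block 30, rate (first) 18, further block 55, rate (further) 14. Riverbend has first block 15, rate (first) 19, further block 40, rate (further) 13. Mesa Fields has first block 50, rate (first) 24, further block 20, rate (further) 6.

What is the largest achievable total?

Order all 8 blocks by rate: Mesa Fields/T1 24 > Riverbend/T1 19 > North Farm/T1 18 > North Farm/T2 14 > Riverbend/T2 13 > Mesa Fields/T2 6 > Ridge Plot/T1 4 > Ridge Plot/T2 3.
Mesa Fields/T1 (24): +50 — 130 left.
Riverbend T1 at 19: fill all 15 — 115 left.
North Farm/T1 (18): +30 — 85 left.
North Farm/T2 (14): +55 — 30 left.
Riverbend T2 at 13: only 30 left, fill 30.
Total = 24×50 + 19×15 + 18×30 + 14×55 + 13×30 = 3185.

3185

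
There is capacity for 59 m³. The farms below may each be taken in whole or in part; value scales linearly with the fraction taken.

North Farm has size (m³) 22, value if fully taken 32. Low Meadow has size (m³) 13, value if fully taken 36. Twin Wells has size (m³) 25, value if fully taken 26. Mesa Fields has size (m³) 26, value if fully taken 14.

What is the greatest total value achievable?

92.96

Rank by value-to-size ratio: Low Meadow 36/13≈2.77, North Farm 32/22≈1.45, Twin Wells 26/25≈1.04, Mesa Fields 14/26≈0.538.
Low Meadow: take in full, 13 m³ for value 36 — 46 left.
All 22 m³ of North Farm fit (value 32) — 24 remain.
24 m³ left: a 24/25 share of Twin Wells gives 26×24/25 = 24.96.
Total value = 92.96.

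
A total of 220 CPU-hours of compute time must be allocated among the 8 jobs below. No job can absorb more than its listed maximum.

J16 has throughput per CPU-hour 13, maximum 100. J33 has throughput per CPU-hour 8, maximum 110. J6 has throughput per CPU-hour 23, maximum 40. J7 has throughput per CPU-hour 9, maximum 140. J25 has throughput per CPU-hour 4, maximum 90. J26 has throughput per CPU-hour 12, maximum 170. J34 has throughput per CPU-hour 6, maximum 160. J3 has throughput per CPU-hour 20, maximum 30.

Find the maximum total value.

Order the jobs by throughput per CPU-hour: J6 23 > J3 20 > J16 13 > J26 12 > J7 9 > J33 8 > J34 6 > J25 4.
Give J6 40 to hit its cap of 40 — 180 left.
J3 takes 30 to reach its cap of 30 — 150 left.
J16: +100 to 100 (cap) — 50 left.
J26 has room for 170 but only 50 remain, so it gets 50.
Total = 13×100 + 23×40 + 12×50 + 20×30 = 3420.

3420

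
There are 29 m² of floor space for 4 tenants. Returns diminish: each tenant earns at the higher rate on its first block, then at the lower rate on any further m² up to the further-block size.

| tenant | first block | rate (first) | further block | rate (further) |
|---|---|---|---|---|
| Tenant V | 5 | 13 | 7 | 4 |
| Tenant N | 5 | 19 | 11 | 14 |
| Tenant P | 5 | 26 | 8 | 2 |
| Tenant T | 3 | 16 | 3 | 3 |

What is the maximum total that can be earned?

492

Order all 8 blocks by rate: Tenant P/tier1 26 > Tenant N/tier1 19 > Tenant T/tier1 16 > Tenant N/tier2 14 > Tenant V/tier1 13 > Tenant V/tier2 4 > Tenant T/tier2 3 > Tenant P/tier2 2.
Fill Tenant P tier1 block (5 at 26) ; 24 left.
Fill Tenant N tier1 block (5 at 19) ; 19 left.
Tenant T tier1 at 16: fill all 3 ; 16 left.
Fill Tenant N tier2 block (11 at 14) ; 5 left.
Fill Tenant V tier1 block (5 at 13) ; 0 left.
Total = 26×5 + 19×5 + 16×3 + 14×11 + 13×5 = 492.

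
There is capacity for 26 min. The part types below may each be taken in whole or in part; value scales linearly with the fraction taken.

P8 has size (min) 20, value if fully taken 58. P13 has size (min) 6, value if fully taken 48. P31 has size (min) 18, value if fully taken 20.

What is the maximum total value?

106

Sort by value density: P13 48/6≈8, P8 58/20≈2.9, P31 20/18≈1.11.
All 6 min of P13 fit (value 48) ; 20 remain.
Take all of P8 (20 min, value 58) ; 0 min left.
Total value = 106.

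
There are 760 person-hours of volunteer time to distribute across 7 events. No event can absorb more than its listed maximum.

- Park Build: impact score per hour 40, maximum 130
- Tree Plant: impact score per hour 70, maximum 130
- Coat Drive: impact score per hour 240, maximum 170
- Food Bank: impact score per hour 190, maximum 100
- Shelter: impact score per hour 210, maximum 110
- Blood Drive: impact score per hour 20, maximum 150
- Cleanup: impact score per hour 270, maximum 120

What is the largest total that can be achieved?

Highest impact score per hour first: Cleanup 270 > Coat Drive 240 > Shelter 210 > Food Bank 190 > Tree Plant 70 > Park Build 40 > Blood Drive 20.
Give Cleanup 120 to hit its cap of 120 → 640 left.
Coat Drive takes 170 to reach its cap of 170 → 470 left.
Give Shelter 110 to hit its cap of 110 → 360 left.
Food Bank takes 100 to reach its cap of 100 → 260 left.
Tree Plant: +130 to 130 (cap) → 130 left.
Park Build takes 130 to reach its cap of 130 → 0 left.
Total = 40×130 + 70×130 + 240×170 + 190×100 + 210×110 + 270×120 = 129600.

129600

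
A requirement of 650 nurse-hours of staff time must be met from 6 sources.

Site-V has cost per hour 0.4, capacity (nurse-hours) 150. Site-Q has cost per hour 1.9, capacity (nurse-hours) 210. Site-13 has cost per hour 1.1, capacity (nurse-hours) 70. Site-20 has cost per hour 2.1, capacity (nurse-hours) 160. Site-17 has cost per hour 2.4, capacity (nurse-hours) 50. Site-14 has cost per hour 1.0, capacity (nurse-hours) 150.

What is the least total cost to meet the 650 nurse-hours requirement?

833

Cheapest first:
Take 150 from Site-V at 0.4 → need 500 more.
Site-14 at 1.0: take all 150 nurse-hours → 350 still needed.
Take 70 from Site-13 at 1.1 → need 280 more.
Site-Q at 1.9: take all 210 nurse-hours → 70 still needed.
Site-20 at 2.1: take 70 of its 160 → requirement met.
Site-17: unused.
Cost = 150×0.4 + 150×1.0 + 70×1.1 + 210×1.9 + 70×2.1 = 833.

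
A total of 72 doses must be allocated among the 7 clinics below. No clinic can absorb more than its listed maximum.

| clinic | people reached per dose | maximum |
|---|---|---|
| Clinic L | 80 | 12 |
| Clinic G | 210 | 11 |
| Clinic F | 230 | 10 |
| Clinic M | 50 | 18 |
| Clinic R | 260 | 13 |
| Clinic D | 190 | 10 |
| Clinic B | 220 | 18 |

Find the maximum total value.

Rank by people reached per dose: Clinic R 260 > Clinic F 230 > Clinic B 220 > Clinic G 210 > Clinic D 190 > Clinic L 80 > Clinic M 50.
Clinic R: +13 to 13 (cap) ; 59 left.
Give Clinic F 10 to hit its cap of 10 ; 49 left.
Clinic B takes 18 to reach its cap of 18 ; 31 left.
Clinic G: +11 to 11 (cap) ; 20 left.
Give Clinic D 10 to hit its cap of 10 ; 10 left.
Only 10 left; Clinic L takes them to reach 10.
Total = 80×10 + 210×11 + 230×10 + 260×13 + 190×10 + 220×18 = 14650.

14650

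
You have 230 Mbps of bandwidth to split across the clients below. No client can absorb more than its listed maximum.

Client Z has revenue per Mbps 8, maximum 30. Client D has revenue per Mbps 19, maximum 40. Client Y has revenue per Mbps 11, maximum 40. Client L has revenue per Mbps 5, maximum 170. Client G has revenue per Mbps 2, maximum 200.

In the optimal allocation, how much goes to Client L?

120

Rank by revenue per Mbps: Client D 19 > Client Y 11 > Client Z 8 > Client L 5 > Client G 2.
Client D takes 40 to reach its cap of 40 → 190 left.
Client Y: +40 to 40 (cap) → 150 left.
Client Z: +30 to 30 (cap) → 120 left.
Client L: +120 (room for 170) → 120. Pool exhausted.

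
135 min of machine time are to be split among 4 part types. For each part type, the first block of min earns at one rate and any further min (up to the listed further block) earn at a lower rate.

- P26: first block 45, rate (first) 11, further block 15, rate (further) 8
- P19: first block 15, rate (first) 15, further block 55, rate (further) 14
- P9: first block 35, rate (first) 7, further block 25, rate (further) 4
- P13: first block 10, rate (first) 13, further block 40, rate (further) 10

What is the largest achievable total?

1720

Treat each block as its own option and order by rate: P19/first 15 > P19/second 14 > P13/first 13 > P26/first 11 > P13/second 10 > P26/second 8 > P9/first 7 > P9/second 4.
P19 first at 15: fill all 15 → 120 left.
P19/second (14): +55 → 65 left.
P13/first (13): +10 → 55 left.
P26/first (11): +45 → 10 left.
P13 second at 10: only 10 left, fill 10.
Total = 15×15 + 14×55 + 13×10 + 11×45 + 10×10 = 1720.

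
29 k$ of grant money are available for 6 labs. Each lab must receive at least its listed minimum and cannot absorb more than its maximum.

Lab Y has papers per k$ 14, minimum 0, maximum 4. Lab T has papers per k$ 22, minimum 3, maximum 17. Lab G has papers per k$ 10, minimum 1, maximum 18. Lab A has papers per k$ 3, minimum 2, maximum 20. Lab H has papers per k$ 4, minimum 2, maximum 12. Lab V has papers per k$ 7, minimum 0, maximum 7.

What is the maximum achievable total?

484

Meeting every minimum uses 0+3+1+2+2+0 = 8 k$, leaving 21.
Highest papers per k$ first: Lab T 22 > Lab Y 14 > Lab G 10 > Lab V 7 > Lab H 4 > Lab A 3.
Give Lab T 14 more to hit its cap of 17 ; 7 left.
Lab Y takes 4 more to reach its cap of 4 ; 3 left.
Only 3 left; Lab G takes them to reach 4.
Total = 14×4 + 22×17 + 10×4 + 3×2 + 4×2 = 484.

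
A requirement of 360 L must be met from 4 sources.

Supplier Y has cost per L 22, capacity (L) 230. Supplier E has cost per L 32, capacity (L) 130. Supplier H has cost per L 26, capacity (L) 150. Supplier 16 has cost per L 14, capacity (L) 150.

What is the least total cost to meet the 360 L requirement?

Fill from the cheapest source first.
Supplier 16 (14): use full 150 — 210 L to go.
Supplier Y (22): take the remaining 210 — done.
Supplier H, Supplier E: unused.
Cost = 150×14 + 210×22 = 6720.

6720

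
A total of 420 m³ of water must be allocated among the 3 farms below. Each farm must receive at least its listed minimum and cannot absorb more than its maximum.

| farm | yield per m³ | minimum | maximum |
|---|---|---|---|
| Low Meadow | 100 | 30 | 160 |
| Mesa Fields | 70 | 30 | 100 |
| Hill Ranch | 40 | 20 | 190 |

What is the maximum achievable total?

29400

Meeting every minimum uses 30+30+20 = 80 m³, leaving 340.
Rank by yield per m³: Low Meadow 100 > Mesa Fields 70 > Hill Ranch 40.
Low Meadow takes 130 more to reach its cap of 160 → 210 left.
Mesa Fields: +70 to 100 (cap) → 140 left.
Hill Ranch has room for 170 more but only 140 remain, so it gets 160.
Total = 100×160 + 70×100 + 40×160 = 29400.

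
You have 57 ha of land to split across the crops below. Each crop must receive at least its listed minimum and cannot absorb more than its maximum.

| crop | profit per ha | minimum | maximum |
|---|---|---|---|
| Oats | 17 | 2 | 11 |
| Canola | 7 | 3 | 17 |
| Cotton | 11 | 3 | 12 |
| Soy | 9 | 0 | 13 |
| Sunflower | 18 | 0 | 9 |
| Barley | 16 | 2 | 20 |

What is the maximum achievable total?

840

Meeting every minimum uses 2+3+3+0+0+2 = 10 ha, leaving 47.
Order the crops by profit per ha: Sunflower 18 > Oats 17 > Barley 16 > Cotton 11 > Soy 9 > Canola 7.
Give Sunflower 9 more to hit its cap of 9 ; 38 left.
Oats takes 9 more to reach its cap of 11 ; 29 left.
Barley: +18 to 20 (cap) ; 11 left.
Cotton takes 9 more to reach its cap of 12 ; 2 left.
Soy has room for 13 more but only 2 remain, so it gets 2.
Total = 17×11 + 7×3 + 11×12 + 9×2 + 18×9 + 16×20 = 840.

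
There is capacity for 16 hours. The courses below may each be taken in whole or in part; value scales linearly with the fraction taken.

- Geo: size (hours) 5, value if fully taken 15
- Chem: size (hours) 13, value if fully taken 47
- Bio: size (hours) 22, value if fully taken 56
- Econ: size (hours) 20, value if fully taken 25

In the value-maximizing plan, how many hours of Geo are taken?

3

Best value per unit of size first: Chem 47/13≈3.62, Geo 15/5≈3, Bio 56/22≈2.55, Econ 25/20≈1.25.
All 13 hours of Chem fit (value 47) — 3 remain.
3 hours left: a 3/5 share of Geo gives 15×3/5 = 9.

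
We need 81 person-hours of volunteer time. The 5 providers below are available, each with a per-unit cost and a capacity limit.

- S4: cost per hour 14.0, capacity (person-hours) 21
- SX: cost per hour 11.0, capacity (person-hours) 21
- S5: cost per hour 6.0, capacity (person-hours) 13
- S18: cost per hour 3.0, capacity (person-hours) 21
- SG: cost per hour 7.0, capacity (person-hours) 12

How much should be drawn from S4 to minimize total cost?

14

Fill from the cheapest provider first.
S18 at 3.0: take all 21 person-hours → 60 still needed.
S5 at 6.0: take all 13 person-hours → 47 still needed.
SG at 7.0: take all 12 person-hours → 35 still needed.
Take 21 from SX at 11.0 → need 14 more.
S4 at 14.0: take 14 of its 21 → requirement met.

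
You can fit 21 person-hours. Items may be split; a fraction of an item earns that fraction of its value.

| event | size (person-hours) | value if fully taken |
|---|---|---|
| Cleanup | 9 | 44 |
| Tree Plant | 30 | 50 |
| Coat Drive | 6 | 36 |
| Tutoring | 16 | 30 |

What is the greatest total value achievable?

Sort by value density: Coat Drive 36/6≈6, Cleanup 44/9≈4.89, Tutoring 30/16≈1.88, Tree Plant 50/30≈1.67.
Coat Drive: take in full, 6 person-hours for value 36 — 15 left.
Take all of Cleanup (9 person-hours, value 44) — 6 person-hours left.
Fill the last 6 person-hours with part of Tutoring: 6/16 of it earns 11.25.
Total value = 91.25.

91.25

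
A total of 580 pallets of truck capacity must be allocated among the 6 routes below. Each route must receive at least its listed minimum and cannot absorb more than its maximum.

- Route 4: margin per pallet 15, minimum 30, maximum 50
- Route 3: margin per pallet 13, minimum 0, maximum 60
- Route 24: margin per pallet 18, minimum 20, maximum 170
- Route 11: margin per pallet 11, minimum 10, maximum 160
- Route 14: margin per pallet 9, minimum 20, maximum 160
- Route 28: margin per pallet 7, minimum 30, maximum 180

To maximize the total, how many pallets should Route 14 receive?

Meeting every minimum uses 30+0+20+10+20+30 = 110 pallets, leaving 470.
Highest margin per pallet first: Route 24 18 > Route 4 15 > Route 3 13 > Route 11 11 > Route 14 9 > Route 28 7.
Give Route 24 150 more to hit its cap of 170 → 320 left.
Route 4 takes 20 more to reach its cap of 50 → 300 left.
Give Route 3 60 more to hit its cap of 60 → 240 left.
Route 11: +150 to 160 (cap) → 90 left.
Route 14: +90 (room for 140) → 110. Pool exhausted.

110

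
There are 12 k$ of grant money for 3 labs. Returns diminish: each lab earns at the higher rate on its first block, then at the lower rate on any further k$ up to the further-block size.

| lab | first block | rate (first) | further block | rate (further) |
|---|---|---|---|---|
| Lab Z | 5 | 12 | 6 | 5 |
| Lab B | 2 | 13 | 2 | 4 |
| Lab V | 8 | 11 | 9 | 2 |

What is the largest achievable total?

141

Order all 6 blocks by rate: Lab B/T1 13 > Lab Z/T1 12 > Lab V/T1 11 > Lab Z/T2 5 > Lab B/T2 4 > Lab V/T2 2.
Lab B/T1 (13): +2 → 10 left.
Lab Z/T1 (12): +5 → 5 left.
Lab V/T1: +5 of 8 at 11; pool empty.
Total = 13×2 + 12×5 + 11×5 = 141.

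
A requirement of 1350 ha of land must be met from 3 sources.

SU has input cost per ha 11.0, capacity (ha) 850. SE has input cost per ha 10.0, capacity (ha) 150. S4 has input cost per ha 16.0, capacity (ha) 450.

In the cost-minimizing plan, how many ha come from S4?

Cheapest first:
SE at 10.0: take all 150 ha ; 1200 still needed.
Take 850 from SU at 11.0 ; need 350 more.
Take 350 from S4 at 16.0 to finish.

350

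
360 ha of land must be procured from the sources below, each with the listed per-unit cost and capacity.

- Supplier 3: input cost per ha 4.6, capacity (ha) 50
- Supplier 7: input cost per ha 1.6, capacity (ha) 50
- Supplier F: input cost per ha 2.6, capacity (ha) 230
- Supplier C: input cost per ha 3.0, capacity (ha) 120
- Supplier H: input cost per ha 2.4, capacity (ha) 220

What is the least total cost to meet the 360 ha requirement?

842

Cheapest first:
Supplier 7 at 1.6: take all 50 ha → 310 still needed.
Take 220 from Supplier H at 2.4 → need 90 more.
Supplier F at 2.6: take 90 of its 230 → requirement met.
Supplier C, Supplier 3: unused.
Cost = 50×1.6 + 220×2.4 + 90×2.6 = 842.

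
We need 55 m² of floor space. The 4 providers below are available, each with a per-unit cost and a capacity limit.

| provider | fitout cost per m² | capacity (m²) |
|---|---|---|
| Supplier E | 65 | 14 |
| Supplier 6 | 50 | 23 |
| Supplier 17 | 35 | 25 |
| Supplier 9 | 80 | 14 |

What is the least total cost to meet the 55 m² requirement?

Fill from the cheapest provider first.
Take 25 from Supplier 17 at 35 → need 30 more.
Take 23 from Supplier 6 at 50 → need 7 more.
Supplier E (65): take the remaining 7 → done.
Supplier 9: unused.
Cost = 25×35 + 23×50 + 7×65 = 2480.

2480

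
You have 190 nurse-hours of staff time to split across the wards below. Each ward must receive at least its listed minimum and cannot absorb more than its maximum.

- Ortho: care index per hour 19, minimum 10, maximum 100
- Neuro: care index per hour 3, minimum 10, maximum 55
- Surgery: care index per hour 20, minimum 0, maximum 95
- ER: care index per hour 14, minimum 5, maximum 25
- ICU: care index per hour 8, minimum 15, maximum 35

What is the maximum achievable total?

3355

Meeting every minimum uses 10+10+0+5+15 = 40 nurse-hours, leaving 150.
Order the wards by care index per hour: Surgery 20 > Ortho 19 > ER 14 > ICU 8 > Neuro 3.
Surgery takes 95 more to reach its cap of 95 — 55 left.
Ortho has room for 90 more but only 55 remain, so it gets 65.
Total = 19×65 + 3×10 + 20×95 + 14×5 + 8×15 = 3355.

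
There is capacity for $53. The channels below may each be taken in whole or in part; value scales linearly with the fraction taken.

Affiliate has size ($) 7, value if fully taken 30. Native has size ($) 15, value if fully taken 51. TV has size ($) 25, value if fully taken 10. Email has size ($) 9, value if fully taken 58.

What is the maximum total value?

Rank by value-to-size ratio: Email 58/9≈6.44, Affiliate 30/7≈4.29, Native 51/15≈3.4, TV 10/25≈0.4.
Email: take in full, 9 $ for value 58 — 44 left.
All 7 $ of Affiliate fit (value 30) — 37 remain.
Native: take in full, 15 $ for value 51 — 22 left.
Only 22 $ remain; take 22/25 of TV for value 10×22/25 = 8.8.
Total value = 147.8.

147.8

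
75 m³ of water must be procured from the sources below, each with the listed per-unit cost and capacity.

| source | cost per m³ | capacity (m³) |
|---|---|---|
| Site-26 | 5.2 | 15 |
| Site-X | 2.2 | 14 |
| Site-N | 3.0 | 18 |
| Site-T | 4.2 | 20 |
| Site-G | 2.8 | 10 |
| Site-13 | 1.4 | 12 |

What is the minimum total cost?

Fill from the cheapest source first.
Site-13 at 1.4: take all 12 m³ ; 63 still needed.
Site-X at 2.2: take all 14 m³ ; 49 still needed.
Site-G at 2.8: take all 10 m³ ; 39 still needed.
Site-N at 3.0: take all 18 m³ ; 21 still needed.
Take 20 from Site-T at 4.2 ; need 1 more.
Site-26 at 5.2: take 1 of its 15 ; requirement met.
Cost = 12×1.4 + 14×2.2 + 10×2.8 + 18×3.0 + 20×4.2 + 1×5.2 = 218.8.

218.8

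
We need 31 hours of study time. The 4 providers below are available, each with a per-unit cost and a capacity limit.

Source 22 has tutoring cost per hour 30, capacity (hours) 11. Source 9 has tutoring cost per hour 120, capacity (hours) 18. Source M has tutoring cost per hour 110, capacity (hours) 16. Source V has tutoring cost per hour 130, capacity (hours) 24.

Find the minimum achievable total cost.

Use providers in increasing cost order.
Take 11 from Source 22 at 30 ; need 20 more.
Take 16 from Source M at 110 ; need 4 more.
Source 9 (120): take the remaining 4 ; done.
Source V: unused.
Cost = 11×30 + 16×110 + 4×120 = 2570.

2570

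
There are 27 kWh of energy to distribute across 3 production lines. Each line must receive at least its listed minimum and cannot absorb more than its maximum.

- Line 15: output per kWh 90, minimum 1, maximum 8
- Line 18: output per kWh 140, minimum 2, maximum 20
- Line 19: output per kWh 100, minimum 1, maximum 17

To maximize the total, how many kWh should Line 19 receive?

6

Meeting every minimum uses 1+2+1 = 4 kWh, leaving 23.
Order the production lines by output per kWh: Line 18 140 > Line 19 100 > Line 15 90.
Give Line 18 18 more to hit its cap of 20 — 5 left.
Only 5 left; Line 19 takes them to reach 6.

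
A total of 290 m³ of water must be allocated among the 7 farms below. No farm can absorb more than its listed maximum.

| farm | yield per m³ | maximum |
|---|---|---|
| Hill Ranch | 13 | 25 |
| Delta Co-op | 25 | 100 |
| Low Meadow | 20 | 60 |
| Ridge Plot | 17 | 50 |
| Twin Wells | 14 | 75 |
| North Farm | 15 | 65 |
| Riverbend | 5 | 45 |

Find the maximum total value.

Highest yield per m³ first: Delta Co-op 25 > Low Meadow 20 > Ridge Plot 17 > North Farm 15 > Twin Wells 14 > Hill Ranch 13 > Riverbend 5.
Delta Co-op: +100 to 100 (cap) ; 190 left.
Low Meadow takes 60 to reach its cap of 60 ; 130 left.
Give Ridge Plot 50 to hit its cap of 50 ; 80 left.
North Farm: +65 to 65 (cap) ; 15 left.
Twin Wells has room for 75 but only 15 remain, so it gets 15.
Total = 25×100 + 20×60 + 17×50 + 14×15 + 15×65 = 5735.

5735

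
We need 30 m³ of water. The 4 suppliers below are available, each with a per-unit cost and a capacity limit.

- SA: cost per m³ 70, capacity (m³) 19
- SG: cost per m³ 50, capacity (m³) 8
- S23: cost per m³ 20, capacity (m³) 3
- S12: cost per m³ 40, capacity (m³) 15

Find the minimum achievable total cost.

Cheapest first:
S23 at 20: take all 3 m³ ; 27 still needed.
Take 15 from S12 at 40 ; need 12 more.
SG at 50: take all 8 m³ ; 4 still needed.
SA at 70: take 4 of its 19 ; requirement met.
Cost = 3×20 + 15×40 + 8×50 + 4×70 = 1340.

1340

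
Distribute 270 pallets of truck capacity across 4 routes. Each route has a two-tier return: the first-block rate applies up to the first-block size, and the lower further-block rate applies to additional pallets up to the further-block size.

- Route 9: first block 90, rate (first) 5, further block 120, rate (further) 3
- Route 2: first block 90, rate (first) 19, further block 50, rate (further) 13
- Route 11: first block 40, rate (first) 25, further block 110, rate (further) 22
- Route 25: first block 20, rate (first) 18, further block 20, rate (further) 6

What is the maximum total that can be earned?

Rank every tier by rate: Route 11/T1 25 > Route 11/T2 22 > Route 2/T1 19 > Route 25/T1 18 > Route 2/T2 13 > Route 25/T2 6 > Route 9/T1 5 > Route 9/T2 3.
Fill Route 11 T1 block (40 at 25) → 230 left.
Fill Route 11 T2 block (110 at 22) → 120 left.
Route 2 T1 at 19: fill all 90 → 30 left.
Route 25 T1 at 18: fill all 20 → 10 left.
10 remain; put them into Route 2 T2 at 13.
Total = 25×40 + 22×110 + 19×90 + 18×20 + 13×10 = 5620.

5620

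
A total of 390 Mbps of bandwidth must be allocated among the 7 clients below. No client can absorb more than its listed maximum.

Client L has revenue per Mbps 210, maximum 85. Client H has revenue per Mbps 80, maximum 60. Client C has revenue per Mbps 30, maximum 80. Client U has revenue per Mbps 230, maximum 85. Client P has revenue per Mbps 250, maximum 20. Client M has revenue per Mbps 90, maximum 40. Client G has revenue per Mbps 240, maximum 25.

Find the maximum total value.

Order the clients by revenue per Mbps: Client P 250 > Client G 240 > Client U 230 > Client L 210 > Client M 90 > Client H 80 > Client C 30.
Client P takes 20 to reach its cap of 20 → 370 left.
Client G takes 25 to reach its cap of 25 → 345 left.
Client U: +85 to 85 (cap) → 260 left.
Client L: +85 to 85 (cap) → 175 left.
Client M: +40 to 40 (cap) → 135 left.
Give Client H 60 to hit its cap of 60 → 75 left.
Only 75 left; Client C takes them to reach 75.
Total = 210×85 + 80×60 + 30×75 + 230×85 + 250×20 + 90×40 + 240×25 = 59050.

59050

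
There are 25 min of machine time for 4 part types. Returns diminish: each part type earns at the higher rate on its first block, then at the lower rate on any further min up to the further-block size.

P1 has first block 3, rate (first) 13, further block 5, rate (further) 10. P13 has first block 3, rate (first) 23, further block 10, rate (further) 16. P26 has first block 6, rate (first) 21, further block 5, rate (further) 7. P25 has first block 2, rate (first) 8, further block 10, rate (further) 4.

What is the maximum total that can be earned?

424

Order all 8 blocks by rate: P13/tier1 23 > P26/tier1 21 > P13/tier2 16 > P1/tier1 13 > P1/tier2 10 > P25/tier1 8 > P26/tier2 7 > P25/tier2 4.
P13/tier1 (23): +3 — 22 left.
P26/tier1 (21): +6 — 16 left.
P13 tier2 at 16: fill all 10 — 6 left.
P1 tier1 at 13: fill all 3 — 3 left.
3 remain; put them into P1 tier2 at 10.
Total = 23×3 + 21×6 + 16×10 + 13×3 + 10×3 = 424.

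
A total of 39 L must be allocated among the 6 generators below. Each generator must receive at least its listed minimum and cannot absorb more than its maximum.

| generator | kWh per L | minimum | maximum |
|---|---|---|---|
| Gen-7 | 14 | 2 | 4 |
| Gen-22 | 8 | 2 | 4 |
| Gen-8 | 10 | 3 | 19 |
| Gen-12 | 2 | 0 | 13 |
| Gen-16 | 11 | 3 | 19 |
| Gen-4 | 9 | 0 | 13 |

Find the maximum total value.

Meeting every minimum uses 2+2+3+0+3+0 = 10 L, leaving 29.
Order the generators by kWh per L: Gen-7 14 > Gen-16 11 > Gen-8 10 > Gen-4 9 > Gen-22 8 > Gen-12 2.
Gen-7: +2 to 4 (cap) → 27 left.
Give Gen-16 16 more to hit its cap of 19 → 11 left.
Gen-8: +11 (room for 16) → 14. Pool exhausted.
Total = 14×4 + 8×2 + 10×14 + 11×19 = 421.

421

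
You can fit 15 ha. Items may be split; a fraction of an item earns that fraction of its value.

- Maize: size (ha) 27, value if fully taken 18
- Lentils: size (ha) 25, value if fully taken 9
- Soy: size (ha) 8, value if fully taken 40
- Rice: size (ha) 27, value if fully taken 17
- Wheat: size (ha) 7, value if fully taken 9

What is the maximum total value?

49

Best value per unit of size first: Soy 40/8≈5, Wheat 9/7≈1.29, Maize 18/27≈0.667, Rice 17/27≈0.63, Lentils 9/25≈0.36.
All 8 ha of Soy fit (value 40) → 7 remain.
Take all of Wheat (7 ha, value 9) → 0 ha left.
Total value = 49.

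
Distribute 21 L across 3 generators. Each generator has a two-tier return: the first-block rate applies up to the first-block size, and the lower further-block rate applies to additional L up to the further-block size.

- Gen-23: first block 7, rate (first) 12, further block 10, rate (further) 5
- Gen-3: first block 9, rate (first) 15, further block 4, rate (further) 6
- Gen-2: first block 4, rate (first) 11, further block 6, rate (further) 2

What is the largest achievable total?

Rank every tier by rate: Gen-3/first 15 > Gen-23/first 12 > Gen-2/first 11 > Gen-3/second 6 > Gen-23/second 5 > Gen-2/second 2.
Gen-3/first (15): +9 ; 12 left.
Gen-23 first at 12: fill all 7 ; 5 left.
Fill Gen-2 first block (4 at 11) ; 1 left.
1 remain; put them into Gen-3 second at 6.
Total = 15×9 + 12×7 + 11×4 + 6×1 = 269.

269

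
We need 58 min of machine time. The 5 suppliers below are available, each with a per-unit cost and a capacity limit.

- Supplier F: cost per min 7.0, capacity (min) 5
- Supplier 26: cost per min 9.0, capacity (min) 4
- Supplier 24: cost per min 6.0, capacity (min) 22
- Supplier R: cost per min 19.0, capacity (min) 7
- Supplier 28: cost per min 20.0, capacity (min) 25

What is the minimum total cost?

Cheapest first:
Take 22 from Supplier 24 at 6.0 ; need 36 more.
Take 5 from Supplier F at 7.0 ; need 31 more.
Supplier 26 (9.0): use full 4 ; 27 min to go.
Take 7 from Supplier R at 19.0 ; need 20 more.
Take 20 from Supplier 28 at 20.0 to finish.
Cost = 22×6.0 + 5×7.0 + 4×9.0 + 7×19.0 + 20×20.0 = 736.

736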